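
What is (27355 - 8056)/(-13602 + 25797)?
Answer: 6433/4065 ≈ 1.5825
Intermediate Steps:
(27355 - 8056)/(-13602 + 25797) = 19299/12195 = 19299*(1/12195) = 6433/4065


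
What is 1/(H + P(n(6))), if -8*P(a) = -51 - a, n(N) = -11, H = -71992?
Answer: -1/71987 ≈ -1.3891e-5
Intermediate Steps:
P(a) = 51/8 + a/8 (P(a) = -(-51 - a)/8 = 51/8 + a/8)
1/(H + P(n(6))) = 1/(-71992 + (51/8 + (⅛)*(-11))) = 1/(-71992 + (51/8 - 11/8)) = 1/(-71992 + 5) = 1/(-71987) = -1/71987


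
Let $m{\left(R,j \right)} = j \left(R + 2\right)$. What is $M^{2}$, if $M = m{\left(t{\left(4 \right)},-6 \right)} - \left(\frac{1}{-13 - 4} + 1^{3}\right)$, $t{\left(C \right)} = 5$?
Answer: $\frac{532900}{289} \approx 1843.9$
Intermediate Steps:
$m{\left(R,j \right)} = j \left(2 + R\right)$
$M = - \frac{730}{17}$ ($M = - 6 \left(2 + 5\right) - \left(\frac{1}{-13 - 4} + 1^{3}\right) = \left(-6\right) 7 - \left(\frac{1}{-17} + 1\right) = -42 - \left(- \frac{1}{17} + 1\right) = -42 - \frac{16}{17} = - \frac{730}{17} \approx -42.941$)
$M^{2} = \left(- \frac{730}{17}\right)^{2} = \frac{532900}{289}$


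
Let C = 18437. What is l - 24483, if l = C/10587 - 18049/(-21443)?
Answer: -5557471785449/227017041 ≈ -24480.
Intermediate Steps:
l = 586429354/227017041 (l = 18437/10587 - 18049/(-21443) = 18437*(1/10587) - 18049*(-1/21443) = 18437/10587 + 18049/21443 = 586429354/227017041 ≈ 2.5832)
l - 24483 = 586429354/227017041 - 24483 = -5557471785449/227017041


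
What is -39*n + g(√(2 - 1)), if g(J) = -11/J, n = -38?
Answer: 1471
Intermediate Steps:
-39*n + g(√(2 - 1)) = -39*(-38) - 11/√(2 - 1) = 1482 - 11/(√1) = 1482 - 11/1 = 1482 - 11*1 = 1482 - 11 = 1471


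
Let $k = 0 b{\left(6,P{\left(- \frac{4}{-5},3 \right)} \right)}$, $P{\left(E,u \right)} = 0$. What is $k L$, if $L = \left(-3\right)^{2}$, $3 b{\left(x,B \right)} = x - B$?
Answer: $0$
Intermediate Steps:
$b{\left(x,B \right)} = - \frac{B}{3} + \frac{x}{3}$ ($b{\left(x,B \right)} = \frac{x - B}{3} = - \frac{B}{3} + \frac{x}{3}$)
$L = 9$
$k = 0$ ($k = 0 \left(\left(- \frac{1}{3}\right) 0 + \frac{1}{3} \cdot 6\right) = 0 \left(0 + 2\right) = 0 \cdot 2 = 0$)
$k L = 0 \cdot 9 = 0$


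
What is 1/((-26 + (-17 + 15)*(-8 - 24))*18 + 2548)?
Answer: 1/3232 ≈ 0.00030941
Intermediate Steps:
1/((-26 + (-17 + 15)*(-8 - 24))*18 + 2548) = 1/((-26 - 2*(-32))*18 + 2548) = 1/((-26 + 64)*18 + 2548) = 1/(38*18 + 2548) = 1/(684 + 2548) = 1/3232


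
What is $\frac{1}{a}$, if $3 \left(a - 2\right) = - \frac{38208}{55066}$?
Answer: $\frac{27533}{48698} \approx 0.56538$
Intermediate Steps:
$a = \frac{48698}{27533}$ ($a = 2 + \frac{\left(-38208\right) \frac{1}{55066}}{3} = 2 + \frac{1}{3} \left(- \frac{19104}{27533}\right) = 2 - \frac{6368}{27533} = \frac{48698}{27533} \approx 1.7687$)
$\frac{1}{a} = \frac{1}{\frac{48698}{27533}} = \frac{27533}{48698}$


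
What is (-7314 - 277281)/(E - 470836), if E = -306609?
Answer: 56919/155489 ≈ 0.36606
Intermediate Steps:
(-7314 - 277281)/(E - 470836) = (-7314 - 277281)/(-306609 - 470836) = -284595/(-777445) = -284595*(-1/777445) = 56919/155489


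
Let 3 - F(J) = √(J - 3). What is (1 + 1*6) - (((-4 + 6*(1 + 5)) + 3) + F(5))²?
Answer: -1439 + 76*√2 ≈ -1331.5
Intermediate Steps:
F(J) = 3 - √(-3 + J) (F(J) = 3 - √(J - 3) = 3 - √(-3 + J))
(1 + 1*6) - (((-4 + 6*(1 + 5)) + 3) + F(5))² = (1 + 1*6) - (((-4 + 6*(1 + 5)) + 3) + (3 - √(-3 + 5)))² = (1 + 6) - (((-4 + 6*6) + 3) + (3 - √2))² = 7 - (((-4 + 36) + 3) + (3 - √2))² = 7 - ((32 + 3) + (3 - √2))² = 7 - (35 + (3 - √2))² = 7 - (38 - √2)²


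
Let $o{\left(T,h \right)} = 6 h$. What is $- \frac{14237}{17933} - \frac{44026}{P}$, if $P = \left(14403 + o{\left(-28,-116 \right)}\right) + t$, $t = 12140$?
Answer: $- \frac{1157501997}{463514251} \approx -2.4972$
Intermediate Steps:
$P = 25847$ ($P = \left(14403 + 6 \left(-116\right)\right) + 12140 = \left(14403 - 696\right) + 12140 = 13707 + 12140 = 25847$)
$- \frac{14237}{17933} - \frac{44026}{P} = - \frac{14237}{17933} - \frac{44026}{25847} = - \frac{1157501997}{463514251}$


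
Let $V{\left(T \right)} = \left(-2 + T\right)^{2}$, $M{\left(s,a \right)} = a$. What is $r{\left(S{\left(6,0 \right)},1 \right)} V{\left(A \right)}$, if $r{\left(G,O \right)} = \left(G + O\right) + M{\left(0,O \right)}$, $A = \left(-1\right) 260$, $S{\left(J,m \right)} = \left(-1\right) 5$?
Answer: $-205932$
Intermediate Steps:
$S{\left(J,m \right)} = -5$
$A = -260$
$r{\left(G,O \right)} = G + 2 O$ ($r{\left(G,O \right)} = \left(G + O\right) + O = G + 2 O$)
$r{\left(S{\left(6,0 \right)},1 \right)} V{\left(A \right)} = \left(-5 + 2 \cdot 1\right) \left(-2 - 260\right)^{2} = \left(-5 + 2\right) \left(-262\right)^{2} = \left(-3\right) 68644 = -205932$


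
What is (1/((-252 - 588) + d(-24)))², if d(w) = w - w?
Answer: 1/705600 ≈ 1.4172e-6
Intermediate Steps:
d(w) = 0
(1/((-252 - 588) + d(-24)))² = (1/((-252 - 588) + 0))² = (1/(-840 + 0))² = (1/(-840))² = (-1/840)² = 1/705600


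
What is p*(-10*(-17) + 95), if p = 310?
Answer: 82150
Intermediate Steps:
p*(-10*(-17) + 95) = 310*(-10*(-17) + 95) = 310*(170 + 95) = 310*265 = 82150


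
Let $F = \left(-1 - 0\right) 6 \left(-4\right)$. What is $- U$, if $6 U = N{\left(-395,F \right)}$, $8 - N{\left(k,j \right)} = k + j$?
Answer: $- \frac{379}{6} \approx -63.167$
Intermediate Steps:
$F = 24$ ($F = \left(-1 + 0\right) 6 \left(-4\right) = \left(-1\right) 6 \left(-4\right) = \left(-6\right) \left(-4\right) = 24$)
$N{\left(k,j \right)} = 8 - j - k$ ($N{\left(k,j \right)} = 8 - \left(k + j\right) = 8 - \left(j + k\right) = 8 - j - k$)
$U = \frac{379}{6}$ ($U = \frac{8 - 24 - -395}{6} = \frac{8 - 24 + 395}{6} = \frac{1}{6} \cdot 379 = \frac{379}{6} \approx 63.167$)
$- U = \left(-1\right) \frac{379}{6} = - \frac{379}{6}$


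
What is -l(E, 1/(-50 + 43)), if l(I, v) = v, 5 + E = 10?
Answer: ⅐ ≈ 0.14286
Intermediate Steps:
E = 5 (E = -5 + 10 = 5)
-l(E, 1/(-50 + 43)) = -1/(-50 + 43) = -1/(-7) = -1*(-⅐) = ⅐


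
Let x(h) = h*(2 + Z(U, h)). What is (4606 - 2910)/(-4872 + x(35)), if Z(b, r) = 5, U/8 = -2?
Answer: -1696/4627 ≈ -0.36654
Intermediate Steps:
U = -16 (U = 8*(-2) = -16)
x(h) = 7*h (x(h) = h*(2 + 5) = h*7 = 7*h)
(4606 - 2910)/(-4872 + x(35)) = (4606 - 2910)/(-4872 + 7*35) = 1696/(-4872 + 245) = 1696/(-4627) = 1696*(-1/4627) = -1696/4627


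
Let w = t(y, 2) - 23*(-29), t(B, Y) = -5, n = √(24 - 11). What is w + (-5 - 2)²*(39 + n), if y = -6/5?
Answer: 2573 + 49*√13 ≈ 2749.7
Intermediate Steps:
n = √13 ≈ 3.6056
y = -6/5 (y = -6*⅕ = -6/5 ≈ -1.2000)
w = 662 (w = -5 - 23*(-29) = -5 + 667 = 662)
w + (-5 - 2)²*(39 + n) = 662 + (-5 - 2)²*(39 + √13) = 662 + (-7)²*(39 + √13) = 662 + 49*(39 + √13) = 662 + (1911 + 49*√13) = 2573 + 49*√13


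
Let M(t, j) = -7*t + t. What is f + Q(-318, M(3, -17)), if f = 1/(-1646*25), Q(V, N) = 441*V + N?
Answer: -5771534401/41150 ≈ -1.4026e+5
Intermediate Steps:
M(t, j) = -6*t
Q(V, N) = N + 441*V
f = -1/41150 (f = 1/(-41150) = -1/41150 ≈ -2.4301e-5)
f + Q(-318, M(3, -17)) = -1/41150 + (-6*3 + 441*(-318)) = -1/41150 + (-18 - 140238) = -1/41150 - 140256 = -5771534401/41150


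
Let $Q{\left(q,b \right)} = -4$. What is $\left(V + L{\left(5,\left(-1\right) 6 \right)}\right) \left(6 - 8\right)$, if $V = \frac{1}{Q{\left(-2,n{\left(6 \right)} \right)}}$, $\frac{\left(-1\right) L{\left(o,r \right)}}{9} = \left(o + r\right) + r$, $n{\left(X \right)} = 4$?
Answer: $- \frac{251}{2} \approx -125.5$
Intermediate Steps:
$L{\left(o,r \right)} = - 18 r - 9 o$ ($L{\left(o,r \right)} = - 9 \left(\left(o + r\right) + r\right) = - 9 \left(o + 2 r\right) = - 18 r - 9 o$)
$V = - \frac{1}{4}$ ($V = \frac{1}{-4} = - \frac{1}{4} \approx -0.25$)
$\left(V + L{\left(5,\left(-1\right) 6 \right)}\right) \left(6 - 8\right) = \left(- \frac{1}{4} - \left(45 + 18 \left(\left(-1\right) 6\right)\right)\right) \left(6 - 8\right) = \left(- \frac{1}{4} - -63\right) \left(6 - 8\right) = \left(- \frac{1}{4} + \left(108 - 45\right)\right) \left(-2\right) = \left(- \frac{1}{4} + 63\right) \left(-2\right) = \frac{251}{4} \left(-2\right) = - \frac{251}{2}$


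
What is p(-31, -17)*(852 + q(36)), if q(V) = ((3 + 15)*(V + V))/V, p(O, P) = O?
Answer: -27528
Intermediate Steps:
q(V) = 36 (q(V) = (18*(2*V))/V = (36*V)/V = 36)
p(-31, -17)*(852 + q(36)) = -31*(852 + 36) = -31*888 = -27528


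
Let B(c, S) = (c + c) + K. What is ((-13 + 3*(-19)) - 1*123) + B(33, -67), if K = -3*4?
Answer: -139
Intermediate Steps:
K = -12
B(c, S) = -12 + 2*c (B(c, S) = (c + c) - 12 = 2*c - 12 = -12 + 2*c)
((-13 + 3*(-19)) - 1*123) + B(33, -67) = ((-13 + 3*(-19)) - 1*123) + (-12 + 2*33) = ((-13 - 57) - 123) + (-12 + 66) = (-70 - 123) + 54 = -193 + 54 = -139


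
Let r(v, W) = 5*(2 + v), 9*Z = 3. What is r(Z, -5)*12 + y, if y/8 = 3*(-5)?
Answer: 20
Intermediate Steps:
Z = ⅓ (Z = (⅑)*3 = ⅓ ≈ 0.33333)
y = -120 (y = 8*(3*(-5)) = 8*(-15) = -120)
r(v, W) = 10 + 5*v
r(Z, -5)*12 + y = (10 + 5*(⅓))*12 - 120 = (10 + 5/3)*12 - 120 = (35/3)*12 - 120 = 140 - 120 = 20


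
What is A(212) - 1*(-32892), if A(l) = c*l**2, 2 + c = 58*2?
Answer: 5156508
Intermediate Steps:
c = 114 (c = -2 + 58*2 = -2 + 116 = 114)
A(l) = 114*l**2
A(212) - 1*(-32892) = 114*212**2 - 1*(-32892) = 114*44944 + 32892 = 5123616 + 32892 = 5156508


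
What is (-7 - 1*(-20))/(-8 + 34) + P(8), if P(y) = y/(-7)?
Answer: -9/14 ≈ -0.64286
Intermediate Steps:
P(y) = -y/7 (P(y) = y*(-⅐) = -y/7)
(-7 - 1*(-20))/(-8 + 34) + P(8) = (-7 - 1*(-20))/(-8 + 34) - ⅐*8 = (-7 + 20)/26 - 8/7 = 13*(1/26) - 8/7 = ½ - 8/7 = -9/14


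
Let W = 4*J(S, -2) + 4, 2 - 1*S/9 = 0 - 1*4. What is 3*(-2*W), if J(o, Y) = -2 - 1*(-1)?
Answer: 0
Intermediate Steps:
S = 54 (S = 18 - 9*(0 - 1*4) = 18 - 9*(0 - 4) = 18 - 9*(-4) = 18 + 36 = 54)
J(o, Y) = -1 (J(o, Y) = -2 + 1 = -1)
W = 0 (W = 4*(-1) + 4 = -4 + 4 = 0)
3*(-2*W) = 3*(-2*0) = 3*0 = 0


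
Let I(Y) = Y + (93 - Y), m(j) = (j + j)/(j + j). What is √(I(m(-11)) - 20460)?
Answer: 3*I*√2263 ≈ 142.71*I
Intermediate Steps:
m(j) = 1 (m(j) = (2*j)/((2*j)) = (2*j)*(1/(2*j)) = 1)
I(Y) = 93
√(I(m(-11)) - 20460) = √(93 - 20460) = √(-20367) = 3*I*√2263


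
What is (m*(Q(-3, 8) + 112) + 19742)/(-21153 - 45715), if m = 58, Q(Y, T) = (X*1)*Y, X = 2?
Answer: -12945/33434 ≈ -0.38718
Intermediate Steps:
Q(Y, T) = 2*Y (Q(Y, T) = (2*1)*Y = 2*Y)
(m*(Q(-3, 8) + 112) + 19742)/(-21153 - 45715) = (58*(2*(-3) + 112) + 19742)/(-21153 - 45715) = (58*(-6 + 112) + 19742)/(-66868) = (58*106 + 19742)*(-1/66868) = (6148 + 19742)*(-1/66868) = 25890*(-1/66868) = -12945/33434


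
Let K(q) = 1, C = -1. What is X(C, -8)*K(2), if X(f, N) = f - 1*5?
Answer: -6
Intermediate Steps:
X(f, N) = -5 + f (X(f, N) = f - 5 = -5 + f)
X(C, -8)*K(2) = (-5 - 1)*1 = -6*1 = -6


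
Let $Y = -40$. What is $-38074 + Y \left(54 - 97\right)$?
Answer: $-36354$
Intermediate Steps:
$-38074 + Y \left(54 - 97\right) = -38074 - 40 \left(54 - 97\right) = -38074 - -1720 = -38074 + 1720 = -36354$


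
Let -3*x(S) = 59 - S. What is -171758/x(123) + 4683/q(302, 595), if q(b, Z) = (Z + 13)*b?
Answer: -1478316423/183616 ≈ -8051.1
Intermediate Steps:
x(S) = -59/3 + S/3 (x(S) = -(59 - S)/3 = -59/3 + S/3)
q(b, Z) = b*(13 + Z) (q(b, Z) = (13 + Z)*b = b*(13 + Z))
-171758/x(123) + 4683/q(302, 595) = -171758/(-59/3 + (1/3)*123) + 4683/((302*(13 + 595))) = -171758/(-59/3 + 41) + 4683/((302*608)) = -171758/64/3 + 4683/183616 = -171758*3/64 + 4683*(1/183616) = -257637/32 + 4683/183616 = -1478316423/183616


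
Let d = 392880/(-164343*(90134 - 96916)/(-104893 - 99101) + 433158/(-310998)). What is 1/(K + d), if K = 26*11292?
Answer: 963107546585/282691434746662224 ≈ 3.4069e-6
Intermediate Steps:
d = -69236070321096/963107546585 (d = 392880/(-164343/((-203994/(-6782))) + 433158*(-1/310998)) = 392880/(-164343/((-203994*(-1/6782))) - 72193/51833) = 392880/(-164343/101997/3391 - 72193/51833) = 392880/(-164343*3391/101997 - 72193/51833) = 392880/(-185762371/33999 - 72193/51833) = 392880/(-9631075465850/1762270167) = 392880*(-1762270167/9631075465850) = -69236070321096/963107546585 ≈ -71.888)
K = 293592
1/(K + d) = 1/(293592 - 69236070321096/963107546585) = 1/(282691434746662224/963107546585) = 963107546585/282691434746662224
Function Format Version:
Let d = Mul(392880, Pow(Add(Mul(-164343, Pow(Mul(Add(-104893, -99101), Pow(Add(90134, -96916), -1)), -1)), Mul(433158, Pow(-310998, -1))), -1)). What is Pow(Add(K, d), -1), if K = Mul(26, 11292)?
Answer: Rational(963107546585, 282691434746662224) ≈ 3.4069e-6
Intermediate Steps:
d = Rational(-69236070321096, 963107546585) (d = Mul(392880, Pow(Add(Mul(-164343, Pow(Mul(-203994, Pow(-6782, -1)), -1)), Mul(433158, Rational(-1, 310998))), -1)) = Mul(392880, Pow(Add(Mul(-164343, Pow(Mul(-203994, Rational(-1, 6782)), -1)), Rational(-72193, 51833)), -1)) = Mul(392880, Pow(Add(Mul(-164343, Pow(Rational(101997, 3391), -1)), Rational(-72193, 51833)), -1)) = Mul(392880, Pow(Add(Mul(-164343, Rational(3391, 101997)), Rational(-72193, 51833)), -1)) = Mul(392880, Pow(Add(Rational(-185762371, 33999), Rational(-72193, 51833)), -1)) = Mul(392880, Pow(Rational(-9631075465850, 1762270167), -1)) = Mul(392880, Rational(-1762270167, 9631075465850)) = Rational(-69236070321096, 963107546585) ≈ -71.888)
K = 293592
Pow(Add(K, d), -1) = Pow(Add(293592, Rational(-69236070321096, 963107546585)), -1) = Pow(Rational(282691434746662224, 963107546585), -1) = Rational(963107546585, 282691434746662224)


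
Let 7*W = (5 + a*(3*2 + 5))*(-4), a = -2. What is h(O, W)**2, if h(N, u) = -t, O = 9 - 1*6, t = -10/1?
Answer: 100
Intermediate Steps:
t = -10 (t = -10*1 = -10)
O = 3 (O = 9 - 6 = 3)
W = 68/7 (W = ((5 - 2*(3*2 + 5))*(-4))/7 = ((5 - 2*(6 + 5))*(-4))/7 = ((5 - 2*11)*(-4))/7 = ((5 - 22)*(-4))/7 = (-17*(-4))/7 = (1/7)*68 = 68/7 ≈ 9.7143)
h(N, u) = 10 (h(N, u) = -1*(-10) = 10)
h(O, W)**2 = 10**2 = 100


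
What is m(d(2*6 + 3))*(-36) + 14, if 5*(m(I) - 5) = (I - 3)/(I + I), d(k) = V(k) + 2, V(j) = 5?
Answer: -5882/35 ≈ -168.06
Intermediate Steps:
d(k) = 7 (d(k) = 5 + 2 = 7)
m(I) = 5 + (-3 + I)/(10*I) (m(I) = 5 + ((I - 3)/(I + I))/5 = 5 + ((-3 + I)/((2*I)))/5 = 5 + ((-3 + I)*(1/(2*I)))/5 = 5 + ((-3 + I)/(2*I))/5 = 5 + (-3 + I)/(10*I))
m(d(2*6 + 3))*(-36) + 14 = ((3/10)*(-1 + 17*7)/7)*(-36) + 14 = ((3/10)*(⅐)*(-1 + 119))*(-36) + 14 = ((3/10)*(⅐)*118)*(-36) + 14 = (177/35)*(-36) + 14 = -6372/35 + 14 = -5882/35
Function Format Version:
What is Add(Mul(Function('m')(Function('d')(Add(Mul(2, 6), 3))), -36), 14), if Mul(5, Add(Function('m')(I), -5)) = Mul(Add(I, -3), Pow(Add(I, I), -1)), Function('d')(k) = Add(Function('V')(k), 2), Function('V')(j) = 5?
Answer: Rational(-5882, 35) ≈ -168.06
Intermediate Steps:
Function('d')(k) = 7 (Function('d')(k) = Add(5, 2) = 7)
Function('m')(I) = Add(5, Mul(Rational(1, 10), Pow(I, -1), Add(-3, I))) (Function('m')(I) = Add(5, Mul(Rational(1, 5), Mul(Add(I, -3), Pow(Add(I, I), -1)))) = Add(5, Mul(Rational(1, 5), Mul(Add(-3, I), Pow(Mul(2, I), -1)))) = Add(5, Mul(Rational(1, 5), Mul(Add(-3, I), Mul(Rational(1, 2), Pow(I, -1))))) = Add(5, Mul(Rational(1, 5), Mul(Rational(1, 2), Pow(I, -1), Add(-3, I)))) = Add(5, Mul(Rational(1, 10), Pow(I, -1), Add(-3, I))))
Add(Mul(Function('m')(Function('d')(Add(Mul(2, 6), 3))), -36), 14) = Add(Mul(Mul(Rational(3, 10), Pow(7, -1), Add(-1, Mul(17, 7))), -36), 14) = Add(Mul(Mul(Rational(3, 10), Rational(1, 7), Add(-1, 119)), -36), 14) = Add(Mul(Mul(Rational(3, 10), Rational(1, 7), 118), -36), 14) = Add(Mul(Rational(177, 35), -36), 14) = Add(Rational(-6372, 35), 14) = Rational(-5882, 35)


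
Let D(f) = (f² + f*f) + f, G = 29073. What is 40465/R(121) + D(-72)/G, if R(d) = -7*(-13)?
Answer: 35678057/80171 ≈ 445.02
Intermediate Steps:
R(d) = 91
D(f) = f + 2*f² (D(f) = (f² + f²) + f = 2*f² + f = f + 2*f²)
40465/R(121) + D(-72)/G = 40465/91 - 72*(1 + 2*(-72))/29073 = 40465*(1/91) - 72*(1 - 144)*(1/29073) = 40465/91 - 72*(-143)*(1/29073) = 40465/91 + 10296*(1/29073) = 40465/91 + 312/881 = 35678057/80171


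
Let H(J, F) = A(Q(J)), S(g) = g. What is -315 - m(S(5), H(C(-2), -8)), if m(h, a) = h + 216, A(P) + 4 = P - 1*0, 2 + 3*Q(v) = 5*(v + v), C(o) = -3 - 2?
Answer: -536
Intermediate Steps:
C(o) = -5
Q(v) = -⅔ + 10*v/3 (Q(v) = -⅔ + (5*(v + v))/3 = -⅔ + (5*(2*v))/3 = -⅔ + (10*v)/3 = -⅔ + 10*v/3)
A(P) = -4 + P (A(P) = -4 + (P - 1*0) = -4 + (P + 0) = -4 + P)
H(J, F) = -14/3 + 10*J/3 (H(J, F) = -4 + (-⅔ + 10*J/3) = -14/3 + 10*J/3)
m(h, a) = 216 + h
-315 - m(S(5), H(C(-2), -8)) = -315 - (216 + 5) = -315 - 1*221 = -315 - 221 = -536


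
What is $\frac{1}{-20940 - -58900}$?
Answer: $\frac{1}{37960} \approx 2.6344 \cdot 10^{-5}$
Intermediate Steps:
$\frac{1}{-20940 - -58900} = \frac{1}{-20940 + 58900} = \frac{1}{37960}$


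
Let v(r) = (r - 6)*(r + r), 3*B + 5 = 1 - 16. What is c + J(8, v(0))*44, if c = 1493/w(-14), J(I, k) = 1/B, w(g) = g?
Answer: -7927/70 ≈ -113.24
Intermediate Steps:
B = -20/3 (B = -5/3 + (1 - 16)/3 = -5/3 + (1/3)*(-15) = -5/3 - 5 = -20/3 ≈ -6.6667)
v(r) = 2*r*(-6 + r) (v(r) = (-6 + r)*(2*r) = 2*r*(-6 + r))
J(I, k) = -3/20 (J(I, k) = 1/(-20/3) = -3/20)
c = -1493/14 (c = 1493/(-14) = 1493*(-1/14) = -1493/14 ≈ -106.64)
c + J(8, v(0))*44 = -1493/14 - 3/20*44 = -1493/14 - 33/5 = -7927/70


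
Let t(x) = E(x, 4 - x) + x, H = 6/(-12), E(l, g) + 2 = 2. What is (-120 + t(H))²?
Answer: 58081/4 ≈ 14520.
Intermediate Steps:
E(l, g) = 0 (E(l, g) = -2 + 2 = 0)
H = -½ (H = 6*(-1/12) = -½ ≈ -0.50000)
t(x) = x (t(x) = 0 + x = x)
(-120 + t(H))² = (-120 - ½)² = (-241/2)² = 58081/4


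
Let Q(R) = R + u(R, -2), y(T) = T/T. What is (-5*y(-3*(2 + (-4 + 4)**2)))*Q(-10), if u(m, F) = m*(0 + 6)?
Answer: 350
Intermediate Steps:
u(m, F) = 6*m (u(m, F) = m*6 = 6*m)
y(T) = 1
Q(R) = 7*R (Q(R) = R + 6*R = 7*R)
(-5*y(-3*(2 + (-4 + 4)**2)))*Q(-10) = (-5*1)*(7*(-10)) = -5*(-70) = 350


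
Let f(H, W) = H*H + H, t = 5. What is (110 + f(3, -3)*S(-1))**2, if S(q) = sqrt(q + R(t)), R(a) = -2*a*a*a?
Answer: -24044 + 2640*I*sqrt(251) ≈ -24044.0 + 41825.0*I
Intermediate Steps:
R(a) = -2*a**3 (R(a) = -2*a**2*a = -2*a**3)
f(H, W) = H + H**2 (f(H, W) = H**2 + H = H + H**2)
S(q) = sqrt(-250 + q) (S(q) = sqrt(q - 2*5**3) = sqrt(q - 2*125) = sqrt(q - 250) = sqrt(-250 + q))
(110 + f(3, -3)*S(-1))**2 = (110 + (3*(1 + 3))*sqrt(-250 - 1))**2 = (110 + (3*4)*sqrt(-251))**2 = (110 + 12*(I*sqrt(251)))**2 = (110 + 12*I*sqrt(251))**2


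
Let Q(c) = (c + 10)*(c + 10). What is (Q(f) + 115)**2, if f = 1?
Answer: 55696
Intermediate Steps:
Q(c) = (10 + c)**2 (Q(c) = (10 + c)*(10 + c) = (10 + c)**2)
(Q(f) + 115)**2 = ((10 + 1)**2 + 115)**2 = (11**2 + 115)**2 = (121 + 115)**2 = 236**2 = 55696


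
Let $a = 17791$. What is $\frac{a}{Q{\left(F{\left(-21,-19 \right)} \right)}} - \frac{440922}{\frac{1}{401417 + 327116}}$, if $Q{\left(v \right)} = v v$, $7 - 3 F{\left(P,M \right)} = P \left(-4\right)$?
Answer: $- \frac{1904550302248635}{5929} \approx -3.2123 \cdot 10^{11}$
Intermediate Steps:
$F{\left(P,M \right)} = \frac{7}{3} + \frac{4 P}{3}$ ($F{\left(P,M \right)} = \frac{7}{3} - \frac{P \left(-4\right)}{3} = \frac{7}{3} - \frac{\left(-4\right) P}{3} = \frac{7}{3} + \frac{4 P}{3}$)
$Q{\left(v \right)} = v^{2}$
$\frac{a}{Q{\left(F{\left(-21,-19 \right)} \right)}} - \frac{440922}{\frac{1}{401417 + 327116}} = \frac{17791}{\left(\frac{7}{3} + \frac{4}{3} \left(-21\right)\right)^{2}} - \frac{440922}{\frac{1}{401417 + 327116}} = \frac{17791}{\left(\frac{7}{3} - 28\right)^{2}} - \frac{440922}{\frac{1}{728533}} = \frac{17791}{\left(- \frac{77}{3}\right)^{2}} - 440922 \frac{1}{\frac{1}{728533}} = \frac{17791}{\frac{5929}{9}} - 321226227426 = 17791 \cdot \frac{9}{5929} - 321226227426 = \frac{160119}{5929} - 321226227426 = - \frac{1904550302248635}{5929}$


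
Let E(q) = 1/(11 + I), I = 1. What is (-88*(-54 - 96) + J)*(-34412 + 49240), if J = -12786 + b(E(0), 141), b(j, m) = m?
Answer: 8229540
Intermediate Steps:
E(q) = 1/12 (E(q) = 1/(11 + 1) = 1/12)
J = -12645 (J = -12786 + 141 = -12645)
(-88*(-54 - 96) + J)*(-34412 + 49240) = (-88*(-54 - 96) - 12645)*(-34412 + 49240) = (-88*(-150) - 12645)*14828 = (13200 - 12645)*14828 = 555*14828 = 8229540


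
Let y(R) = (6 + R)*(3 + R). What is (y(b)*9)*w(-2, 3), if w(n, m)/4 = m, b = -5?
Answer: -216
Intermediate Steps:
w(n, m) = 4*m
y(R) = (3 + R)*(6 + R)
(y(b)*9)*w(-2, 3) = ((18 + (-5)² + 9*(-5))*9)*(4*3) = ((18 + 25 - 45)*9)*12 = -2*9*12 = -18*12 = -216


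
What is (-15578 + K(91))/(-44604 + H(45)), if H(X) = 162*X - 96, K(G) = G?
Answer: 15487/37410 ≈ 0.41398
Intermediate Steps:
H(X) = -96 + 162*X
(-15578 + K(91))/(-44604 + H(45)) = (-15578 + 91)/(-44604 + (-96 + 162*45)) = -15487/(-44604 + (-96 + 7290)) = -15487/(-44604 + 7194) = -15487/(-37410) = -15487*(-1/37410) = 15487/37410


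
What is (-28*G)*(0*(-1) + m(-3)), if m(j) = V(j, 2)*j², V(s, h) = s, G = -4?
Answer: -3024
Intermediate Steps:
m(j) = j³ (m(j) = j*j² = j³)
(-28*G)*(0*(-1) + m(-3)) = (-28*(-4))*(0*(-1) + (-3)³) = 112*(0 - 27) = 112*(-27) = -3024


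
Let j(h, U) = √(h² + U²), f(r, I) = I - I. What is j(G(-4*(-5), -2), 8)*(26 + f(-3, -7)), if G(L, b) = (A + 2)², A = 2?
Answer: 208*√5 ≈ 465.10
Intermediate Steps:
G(L, b) = 16 (G(L, b) = (2 + 2)² = 4² = 16)
f(r, I) = 0
j(h, U) = √(U² + h²)
j(G(-4*(-5), -2), 8)*(26 + f(-3, -7)) = √(8² + 16²)*(26 + 0) = √(64 + 256)*26 = √320*26 = (8*√5)*26 = 208*√5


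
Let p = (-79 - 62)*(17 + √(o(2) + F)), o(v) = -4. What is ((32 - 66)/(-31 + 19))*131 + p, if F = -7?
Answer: -12155/6 - 141*I*√11 ≈ -2025.8 - 467.64*I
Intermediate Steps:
p = -2397 - 141*I*√11 (p = (-79 - 62)*(17 + √(-4 - 7)) = -141*(17 + √(-11)) = -141*(17 + I*√11) = -2397 - 141*I*√11 ≈ -2397.0 - 467.64*I)
((32 - 66)/(-31 + 19))*131 + p = ((32 - 66)/(-31 + 19))*131 + (-2397 - 141*I*√11) = -34/(-12)*131 + (-2397 - 141*I*√11) = -34*(-1/12)*131 + (-2397 - 141*I*√11) = (17/6)*131 + (-2397 - 141*I*√11) = 2227/6 + (-2397 - 141*I*√11) = -12155/6 - 141*I*√11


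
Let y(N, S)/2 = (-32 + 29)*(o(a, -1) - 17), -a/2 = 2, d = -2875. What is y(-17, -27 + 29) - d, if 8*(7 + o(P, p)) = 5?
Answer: 12061/4 ≈ 3015.3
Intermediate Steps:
a = -4 (a = -2*2 = -4)
o(P, p) = -51/8 (o(P, p) = -7 + (⅛)*5 = -7 + 5/8 = -51/8)
y(N, S) = 561/4 (y(N, S) = 2*((-32 + 29)*(-51/8 - 17)) = 2*(-3*(-187/8)) = 2*(561/8) = 561/4)
y(-17, -27 + 29) - d = 561/4 - 1*(-2875) = 561/4 + 2875 = 12061/4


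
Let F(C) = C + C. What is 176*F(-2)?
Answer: -704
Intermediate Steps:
F(C) = 2*C
176*F(-2) = 176*(2*(-2)) = 176*(-4) = -704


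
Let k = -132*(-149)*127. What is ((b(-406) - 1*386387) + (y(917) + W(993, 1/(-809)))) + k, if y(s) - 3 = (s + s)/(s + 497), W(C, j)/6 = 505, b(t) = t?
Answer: 213521807/101 ≈ 2.1141e+6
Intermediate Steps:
W(C, j) = 3030 (W(C, j) = 6*505 = 3030)
y(s) = 3 + 2*s/(497 + s) (y(s) = 3 + (s + s)/(s + 497) = 3 + (2*s)/(497 + s) = 3 + 2*s/(497 + s))
k = 2497836 (k = 19668*127 = 2497836)
((b(-406) - 1*386387) + (y(917) + W(993, 1/(-809)))) + k = ((-406 - 1*386387) + ((1491 + 5*917)/(497 + 917) + 3030)) + 2497836 = ((-406 - 386387) + ((1491 + 4585)/1414 + 3030)) + 2497836 = (-386793 + ((1/1414)*6076 + 3030)) + 2497836 = (-386793 + (434/101 + 3030)) + 2497836 = (-386793 + 306464/101) + 2497836 = -38759629/101 + 2497836 = 213521807/101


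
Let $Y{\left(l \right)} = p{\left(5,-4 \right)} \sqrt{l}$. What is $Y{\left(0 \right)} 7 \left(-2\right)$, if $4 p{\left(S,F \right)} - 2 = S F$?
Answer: $0$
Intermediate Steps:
$p{\left(S,F \right)} = \frac{1}{2} + \frac{F S}{4}$ ($p{\left(S,F \right)} = \frac{1}{2} + \frac{S F}{4} = \frac{1}{2} + \frac{F S}{4}$)
$Y{\left(l \right)} = - \frac{9 \sqrt{l}}{2}$ ($Y{\left(l \right)} = \left(\frac{1}{2} + \frac{1}{4} \left(-4\right) 5\right) \sqrt{l} = \left(\frac{1}{2} - 5\right) \sqrt{l} = - \frac{9 \sqrt{l}}{2}$)
$Y{\left(0 \right)} 7 \left(-2\right) = - \frac{9 \sqrt{0}}{2} \cdot 7 \left(-2\right) = \left(- \frac{9}{2}\right) 0 \cdot 7 \left(-2\right) = 0 \cdot 7 \left(-2\right) = 0 \left(-2\right) = 0$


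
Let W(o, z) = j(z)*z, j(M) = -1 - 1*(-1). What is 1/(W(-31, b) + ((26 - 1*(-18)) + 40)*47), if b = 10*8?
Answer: 1/3948 ≈ 0.00025329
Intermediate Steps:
j(M) = 0 (j(M) = -1 + 1 = 0)
b = 80
W(o, z) = 0 (W(o, z) = 0*z = 0)
1/(W(-31, b) + ((26 - 1*(-18)) + 40)*47) = 1/(0 + ((26 - 1*(-18)) + 40)*47) = 1/(0 + ((26 + 18) + 40)*47) = 1/(0 + (44 + 40)*47) = 1/(0 + 84*47) = 1/(0 + 3948) = 1/3948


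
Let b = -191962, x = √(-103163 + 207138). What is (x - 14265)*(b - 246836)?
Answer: 6259453470 - 2193990*√4159 ≈ 6.1180e+9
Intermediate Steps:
x = 5*√4159 (x = √103975 = 5*√4159 ≈ 322.45)
(x - 14265)*(b - 246836) = (5*√4159 - 14265)*(-191962 - 246836) = (-14265 + 5*√4159)*(-438798) = 6259453470 - 2193990*√4159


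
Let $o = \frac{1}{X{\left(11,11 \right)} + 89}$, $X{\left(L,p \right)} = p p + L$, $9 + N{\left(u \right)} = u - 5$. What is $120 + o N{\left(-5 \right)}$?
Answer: $\frac{26501}{221} \approx 119.91$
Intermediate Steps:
$N{\left(u \right)} = -14 + u$ ($N{\left(u \right)} = -9 + \left(u - 5\right) = -9 + \left(-5 + u\right) = -14 + u$)
$X{\left(L,p \right)} = L + p^{2}$ ($X{\left(L,p \right)} = p^{2} + L = L + p^{2}$)
$o = \frac{1}{221}$ ($o = \frac{1}{\left(11 + 11^{2}\right) + 89} = \frac{1}{\left(11 + 121\right) + 89} = \frac{1}{132 + 89} = \frac{1}{221} \approx 0.0045249$)
$120 + o N{\left(-5 \right)} = 120 + \frac{-14 - 5}{221} = 120 + \frac{1}{221} \left(-19\right) = 120 - \frac{19}{221} = \frac{26501}{221}$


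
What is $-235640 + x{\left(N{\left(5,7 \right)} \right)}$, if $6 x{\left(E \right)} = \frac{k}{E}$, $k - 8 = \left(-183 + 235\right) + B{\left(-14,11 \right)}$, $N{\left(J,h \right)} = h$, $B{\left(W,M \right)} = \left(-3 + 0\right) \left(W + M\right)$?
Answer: $- \frac{3298937}{14} \approx -2.3564 \cdot 10^{5}$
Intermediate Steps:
$B{\left(W,M \right)} = - 3 M - 3 W$ ($B{\left(W,M \right)} = - 3 \left(M + W\right) = - 3 M - 3 W$)
$k = 69$ ($k = 8 + \left(\left(-183 + 235\right) - -9\right) = 8 + \left(52 + \left(-33 + 42\right)\right) = 8 + \left(52 + 9\right) = 8 + 61 = 69$)
$x{\left(E \right)} = \frac{23}{2 E}$ ($x{\left(E \right)} = \frac{69 \frac{1}{E}}{6} = \frac{23}{2 E}$)
$-235640 + x{\left(N{\left(5,7 \right)} \right)} = -235640 + \frac{23}{2 \cdot 7} = -235640 + \frac{23}{2} \cdot \frac{1}{7} = -235640 + \frac{23}{14} = - \frac{3298937}{14}$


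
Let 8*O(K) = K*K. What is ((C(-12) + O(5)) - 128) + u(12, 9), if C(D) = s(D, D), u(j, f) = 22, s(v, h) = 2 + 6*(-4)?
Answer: -999/8 ≈ -124.88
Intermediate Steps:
s(v, h) = -22 (s(v, h) = 2 - 24 = -22)
C(D) = -22
O(K) = K**2/8 (O(K) = (K*K)/8 = K**2/8)
((C(-12) + O(5)) - 128) + u(12, 9) = ((-22 + (1/8)*5**2) - 128) + 22 = ((-22 + (1/8)*25) - 128) + 22 = ((-22 + 25/8) - 128) + 22 = (-151/8 - 128) + 22 = -1175/8 + 22 = -999/8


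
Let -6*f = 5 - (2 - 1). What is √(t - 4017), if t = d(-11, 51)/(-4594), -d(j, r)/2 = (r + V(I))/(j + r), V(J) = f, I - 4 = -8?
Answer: I*√76300303185390/137820 ≈ 63.38*I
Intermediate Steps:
I = -4 (I = 4 - 8 = -4)
f = -⅔ (f = -(5 - (2 - 1))/6 = -(5 - 1*1)/6 = -(5 - 1)/6 = -⅙*4 = -⅔ ≈ -0.66667)
V(J) = -⅔
d(j, r) = -2*(-⅔ + r)/(j + r) (d(j, r) = -2*(r - ⅔)/(j + r) = -2*(-⅔ + r)/(j + r))
t = 151/275640 (t = ((4/3 - 2*51)/(-11 + 51))/(-4594) = ((4/3 - 102)/40)*(-1/4594) = ((1/40)*(-302/3))*(-1/4594) = -151/60*(-1/4594) = 151/275640 ≈ 0.00054782)
√(t - 4017) = √(151/275640 - 4017) = √(-1107245729/275640) = I*√76300303185390/137820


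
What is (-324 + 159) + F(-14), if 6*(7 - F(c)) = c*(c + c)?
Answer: -670/3 ≈ -223.33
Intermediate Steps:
F(c) = 7 - c²/3 (F(c) = 7 - c*(c + c)/6 = 7 - c*2*c/6 = 7 - c²/3)
(-324 + 159) + F(-14) = (-324 + 159) + (7 - ⅓*(-14)²) = -165 + (7 - ⅓*196) = -165 + (7 - 196/3) = -165 - 175/3 = -670/3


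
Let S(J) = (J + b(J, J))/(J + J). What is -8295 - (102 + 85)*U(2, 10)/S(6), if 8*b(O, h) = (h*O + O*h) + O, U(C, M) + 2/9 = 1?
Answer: -226957/27 ≈ -8405.8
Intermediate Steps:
U(C, M) = 7/9 (U(C, M) = -2/9 + 1 = 7/9)
b(O, h) = O/8 + O*h/4 (b(O, h) = ((h*O + O*h) + O)/8 = ((O*h + O*h) + O)/8 = (2*O*h + O)/8 = (O + 2*O*h)/8 = O/8 + O*h/4)
S(J) = (J + J*(1 + 2*J)/8)/(2*J) (S(J) = (J + J*(1 + 2*J)/8)/(J + J) = (J + J*(1 + 2*J)/8)/((2*J)) = (J + J*(1 + 2*J)/8)*(1/(2*J)) = (J + J*(1 + 2*J)/8)/(2*J))
-8295 - (102 + 85)*U(2, 10)/S(6) = -8295 - (102 + 85)*7/(9*(9/16 + (1/8)*6)) = -8295 - 187*7/(9*(9/16 + 3/4)) = -8295 - 187*7/(9*(21/16)) = -8295 - 187*(7/9)*(16/21) = -8295 - 187*16/27 = -8295 - 1*2992/27 = -8295 - 2992/27 = -226957/27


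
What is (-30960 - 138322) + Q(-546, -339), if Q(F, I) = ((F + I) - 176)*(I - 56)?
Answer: 249813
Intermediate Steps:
Q(F, I) = (-56 + I)*(-176 + F + I) (Q(F, I) = (-176 + F + I)*(-56 + I) = (-56 + I)*(-176 + F + I))
(-30960 - 138322) + Q(-546, -339) = (-30960 - 138322) + (9856 + (-339)² - 232*(-339) - 56*(-546) - 546*(-339)) = -169282 + (9856 + 114921 + 78648 + 30576 + 185094) = -169282 + 419095 = 249813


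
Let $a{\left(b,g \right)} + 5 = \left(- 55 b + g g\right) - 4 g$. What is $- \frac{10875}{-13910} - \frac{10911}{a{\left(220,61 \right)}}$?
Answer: $\frac{8186717}{4000516} \approx 2.0464$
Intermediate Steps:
$a{\left(b,g \right)} = -5 + g^{2} - 55 b - 4 g$ ($a{\left(b,g \right)} = -5 - \left(4 g + 55 b - g g\right) = -5 - \left(- g^{2} + 4 g + 55 b\right) = -5 + g^{2} - 55 b - 4 g$)
$- \frac{10875}{-13910} - \frac{10911}{a{\left(220,61 \right)}} = - \frac{10875}{-13910} - \frac{10911}{-5 + 61^{2} - 12100 - 244} = \left(-10875\right) \left(- \frac{1}{13910}\right) - \frac{10911}{-5 + 3721 - 12100 - 244} = \frac{2175}{2782} - \frac{10911}{-8628} = \frac{2175}{2782} - - \frac{3637}{2876} = \frac{2175}{2782} + \frac{3637}{2876} = \frac{8186717}{4000516}$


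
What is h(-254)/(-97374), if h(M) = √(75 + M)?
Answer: -I*√179/97374 ≈ -0.0001374*I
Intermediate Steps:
h(-254)/(-97374) = √(75 - 254)/(-97374) = √(-179)*(-1/97374) = (I*√179)*(-1/97374) = -I*√179/97374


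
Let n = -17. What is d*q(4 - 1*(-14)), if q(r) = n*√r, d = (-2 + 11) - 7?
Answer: -102*√2 ≈ -144.25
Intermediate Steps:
d = 2 (d = 9 - 7 = 2)
q(r) = -17*√r
d*q(4 - 1*(-14)) = 2*(-17*√(4 - 1*(-14))) = 2*(-17*√(4 + 14)) = 2*(-51*√2) = -102*√2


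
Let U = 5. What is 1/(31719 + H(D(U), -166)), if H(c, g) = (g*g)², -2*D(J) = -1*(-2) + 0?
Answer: 1/759364855 ≈ 1.3169e-9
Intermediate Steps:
D(J) = -1 (D(J) = -(-1*(-2) + 0)/2 = -(2 + 0)/2 = -½*2 = -1)
H(c, g) = g⁴ (H(c, g) = (g²)² = g⁴)
1/(31719 + H(D(U), -166)) = 1/(31719 + (-166)⁴) = 1/(31719 + 759333136) = 1/759364855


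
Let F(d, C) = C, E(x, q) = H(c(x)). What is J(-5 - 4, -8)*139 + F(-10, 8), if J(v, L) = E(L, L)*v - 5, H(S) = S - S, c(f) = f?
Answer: -687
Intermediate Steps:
H(S) = 0
E(x, q) = 0
J(v, L) = -5 (J(v, L) = 0*v - 5 = 0 - 5 = -5)
J(-5 - 4, -8)*139 + F(-10, 8) = -5*139 + 8 = -695 + 8 = -687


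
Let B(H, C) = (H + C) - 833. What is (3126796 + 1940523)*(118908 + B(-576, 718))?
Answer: 599043250223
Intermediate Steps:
B(H, C) = -833 + C + H (B(H, C) = (C + H) - 833 = -833 + C + H)
(3126796 + 1940523)*(118908 + B(-576, 718)) = (3126796 + 1940523)*(118908 + (-833 + 718 - 576)) = 5067319*(118908 - 691) = 5067319*118217 = 599043250223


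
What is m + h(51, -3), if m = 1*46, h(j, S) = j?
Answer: 97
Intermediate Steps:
m = 46
m + h(51, -3) = 46 + 51 = 97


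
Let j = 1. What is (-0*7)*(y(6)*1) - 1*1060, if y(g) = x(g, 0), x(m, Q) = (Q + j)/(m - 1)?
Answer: -1060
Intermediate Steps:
x(m, Q) = (1 + Q)/(-1 + m) (x(m, Q) = (Q + 1)/(m - 1) = (1 + Q)/(-1 + m))
y(g) = 1/(-1 + g) (y(g) = (1 + 0)/(-1 + g) = 1/(-1 + g))
(-0*7)*(y(6)*1) - 1*1060 = (-0*7)*(1/(-1 + 6)) - 1*1060 = (-13*0)*(1/5) - 1060 = 0*((1/5)*1) - 1060 = 0*(1/5) - 1060 = 0 - 1060 = -1060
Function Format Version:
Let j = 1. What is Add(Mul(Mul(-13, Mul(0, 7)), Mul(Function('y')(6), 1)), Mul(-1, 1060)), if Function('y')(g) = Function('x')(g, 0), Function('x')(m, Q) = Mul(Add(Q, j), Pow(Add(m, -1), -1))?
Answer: -1060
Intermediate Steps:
Function('x')(m, Q) = Mul(Pow(Add(-1, m), -1), Add(1, Q)) (Function('x')(m, Q) = Mul(Add(Q, 1), Pow(Add(m, -1), -1)) = Mul(Add(1, Q), Pow(Add(-1, m), -1)) = Mul(Pow(Add(-1, m), -1), Add(1, Q)))
Function('y')(g) = Pow(Add(-1, g), -1) (Function('y')(g) = Mul(Pow(Add(-1, g), -1), Add(1, 0)) = Mul(Pow(Add(-1, g), -1), 1) = Pow(Add(-1, g), -1))
Add(Mul(Mul(-13, Mul(0, 7)), Mul(Function('y')(6), 1)), Mul(-1, 1060)) = Add(Mul(Mul(-13, Mul(0, 7)), Mul(Pow(Add(-1, 6), -1), 1)), Mul(-1, 1060)) = Add(Mul(Mul(-13, 0), Mul(Pow(5, -1), 1)), -1060) = Add(Mul(0, Mul(Rational(1, 5), 1)), -1060) = Add(Mul(0, Rational(1, 5)), -1060) = Add(0, -1060) = -1060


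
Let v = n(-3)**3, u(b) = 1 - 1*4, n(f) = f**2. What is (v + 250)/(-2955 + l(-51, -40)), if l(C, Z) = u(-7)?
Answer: -979/2958 ≈ -0.33097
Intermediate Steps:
u(b) = -3 (u(b) = 1 - 4 = -3)
l(C, Z) = -3
v = 729 (v = ((-3)**2)**3 = 9**3 = 729)
(v + 250)/(-2955 + l(-51, -40)) = (729 + 250)/(-2955 - 3) = 979/(-2958) = 979*(-1/2958) = -979/2958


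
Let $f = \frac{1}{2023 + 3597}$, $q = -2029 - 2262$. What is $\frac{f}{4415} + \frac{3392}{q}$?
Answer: $- \frac{84163317309}{106469579300} \approx -0.79049$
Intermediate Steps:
$q = -4291$ ($q = -2029 - 2262 = -4291$)
$f = \frac{1}{5620} \approx 0.00017794$
$\frac{f}{4415} + \frac{3392}{q} = \frac{1}{5620 \cdot 4415} + \frac{3392}{-4291} = \frac{1}{5620} \cdot \frac{1}{4415} + 3392 \left(- \frac{1}{4291}\right) = \frac{1}{24812300} - \frac{3392}{4291} = - \frac{84163317309}{106469579300}$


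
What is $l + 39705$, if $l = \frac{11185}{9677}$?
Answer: $\frac{384236470}{9677} \approx 39706.0$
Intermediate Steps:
$l = \frac{11185}{9677}$ ($l = 11185 \cdot \frac{1}{9677} = \frac{11185}{9677} \approx 1.1558$)
$l + 39705 = \frac{11185}{9677} + 39705 = \frac{384236470}{9677}$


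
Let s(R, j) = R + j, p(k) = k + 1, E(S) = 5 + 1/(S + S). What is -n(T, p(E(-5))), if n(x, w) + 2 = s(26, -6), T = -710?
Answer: -18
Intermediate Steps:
E(S) = 5 + 1/(2*S)
p(k) = 1 + k
n(x, w) = 18 (n(x, w) = -2 + (26 - 6) = -2 + 20 = 18)
-n(T, p(E(-5))) = -1*18 = -18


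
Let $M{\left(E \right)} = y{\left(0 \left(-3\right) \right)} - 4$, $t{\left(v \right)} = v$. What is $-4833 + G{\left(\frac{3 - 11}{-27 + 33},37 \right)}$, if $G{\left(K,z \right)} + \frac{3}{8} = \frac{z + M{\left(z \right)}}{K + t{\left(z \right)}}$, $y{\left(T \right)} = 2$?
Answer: $- \frac{4136529}{856} \approx -4832.4$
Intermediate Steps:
$M{\left(E \right)} = -2$ ($M{\left(E \right)} = 2 - 4 = -2$)
$G{\left(K,z \right)} = - \frac{3}{8} + \frac{-2 + z}{K + z}$ ($G{\left(K,z \right)} = - \frac{3}{8} + \frac{z - 2}{K + z} = - \frac{3}{8} + \frac{-2 + z}{K + z}$)
$-4833 + G{\left(\frac{3 - 11}{-27 + 33},37 \right)} = -4833 + \frac{-16 - 3 \frac{3 - 11}{-27 + 33} + 5 \cdot 37}{8 \left(\frac{3 - 11}{-27 + 33} + 37\right)} = -4833 + \frac{-16 - 3 \left(- \frac{8}{6}\right) + 185}{8 \left(- \frac{8}{6} + 37\right)} = -4833 + \frac{-16 - 3 \left(\left(-8\right) \frac{1}{6}\right) + 185}{8 \left(\left(-8\right) \frac{1}{6} + 37\right)} = -4833 + \frac{-16 - -4 + 185}{8 \left(- \frac{4}{3} + 37\right)} = -4833 + \frac{-16 + 4 + 185}{8 \cdot \frac{107}{3}} = -4833 + \frac{1}{8} \cdot \frac{3}{107} \cdot 173 = -4833 + \frac{519}{856} = - \frac{4136529}{856}$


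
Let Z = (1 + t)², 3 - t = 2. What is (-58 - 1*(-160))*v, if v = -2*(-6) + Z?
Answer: 1632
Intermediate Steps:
t = 1 (t = 3 - 1*2 = 3 - 2 = 1)
Z = 4 (Z = (1 + 1)² = 2² = 4)
v = 16 (v = -2*(-6) + 4 = 12 + 4 = 16)
(-58 - 1*(-160))*v = (-58 - 1*(-160))*16 = (-58 + 160)*16 = 102*16 = 1632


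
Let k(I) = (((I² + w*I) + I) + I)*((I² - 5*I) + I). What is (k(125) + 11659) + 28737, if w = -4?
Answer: 232587271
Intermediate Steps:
k(I) = (I² - 4*I)*(I² - 2*I) (k(I) = (((I² - 4*I) + I) + I)*((I² - 5*I) + I) = ((I² - 3*I) + I)*(I² - 4*I) = (I² - 2*I)*(I² - 4*I) = (I² - 4*I)*(I² - 2*I))
(k(125) + 11659) + 28737 = (125²*(8 + 125² - 6*125) + 11659) + 28737 = (15625*(8 + 15625 - 750) + 11659) + 28737 = (15625*14883 + 11659) + 28737 = (232546875 + 11659) + 28737 = 232558534 + 28737 = 232587271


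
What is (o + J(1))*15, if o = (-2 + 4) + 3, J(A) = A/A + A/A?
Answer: 105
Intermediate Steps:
J(A) = 2 (J(A) = 1 + 1 = 2)
o = 5 (o = 2 + 3 = 5)
(o + J(1))*15 = (5 + 2)*15 = 7*15 = 105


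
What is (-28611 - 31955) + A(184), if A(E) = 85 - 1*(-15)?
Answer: -60466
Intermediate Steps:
A(E) = 100 (A(E) = 85 + 15 = 100)
(-28611 - 31955) + A(184) = (-28611 - 31955) + 100 = -60566 + 100 = -60466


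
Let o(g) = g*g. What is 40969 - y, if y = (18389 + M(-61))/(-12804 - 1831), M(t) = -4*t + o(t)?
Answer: 599603669/14635 ≈ 40971.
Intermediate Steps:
o(g) = g**2
M(t) = t**2 - 4*t (M(t) = -4*t + t**2 = t**2 - 4*t)
y = -22354/14635 (y = (18389 - 61*(-4 - 61))/(-12804 - 1831) = (18389 - 61*(-65))/(-14635) = (18389 + 3965)*(-1/14635) = 22354*(-1/14635) = -22354/14635 ≈ -1.5274)
40969 - y = 40969 - 1*(-22354/14635) = 40969 + 22354/14635 = 599603669/14635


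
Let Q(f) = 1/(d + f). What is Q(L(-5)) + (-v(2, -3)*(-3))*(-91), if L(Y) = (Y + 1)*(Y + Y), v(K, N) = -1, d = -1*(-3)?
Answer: 11740/43 ≈ 273.02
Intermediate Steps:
d = 3
L(Y) = 2*Y*(1 + Y) (L(Y) = (1 + Y)*(2*Y) = 2*Y*(1 + Y))
Q(f) = 1/(3 + f)
Q(L(-5)) + (-v(2, -3)*(-3))*(-91) = 1/(3 + 2*(-5)*(1 - 5)) + (-1*(-1)*(-3))*(-91) = 1/(3 + 2*(-5)*(-4)) + (1*(-3))*(-91) = 1/(3 + 40) - 3*(-91) = 1/43 + 273 = 11740/43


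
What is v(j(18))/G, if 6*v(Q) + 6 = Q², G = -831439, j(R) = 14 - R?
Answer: -5/2494317 ≈ -2.0046e-6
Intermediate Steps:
v(Q) = -1 + Q²/6
v(j(18))/G = (-1 + (14 - 1*18)²/6)/(-831439) = (-1 + (14 - 18)²/6)*(-1/831439) = (-1 + (⅙)*(-4)²)*(-1/831439) = (-1 + (⅙)*16)*(-1/831439) = (-1 + 8/3)*(-1/831439) = (5/3)*(-1/831439) = -5/2494317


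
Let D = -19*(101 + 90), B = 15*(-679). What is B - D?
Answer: -6556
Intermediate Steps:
B = -10185
D = -3629 (D = -19*191 = -3629)
B - D = -10185 - 1*(-3629) = -10185 + 3629 = -6556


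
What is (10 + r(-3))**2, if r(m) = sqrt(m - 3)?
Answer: (10 + I*sqrt(6))**2 ≈ 94.0 + 48.99*I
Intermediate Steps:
r(m) = sqrt(-3 + m)
(10 + r(-3))**2 = (10 + sqrt(-3 - 3))**2 = (10 + sqrt(-6))**2 = (10 + I*sqrt(6))**2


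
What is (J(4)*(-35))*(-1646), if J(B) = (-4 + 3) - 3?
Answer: -230440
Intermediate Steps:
J(B) = -4 (J(B) = -1 - 3 = -4)
(J(4)*(-35))*(-1646) = -4*(-35)*(-1646) = 140*(-1646) = -230440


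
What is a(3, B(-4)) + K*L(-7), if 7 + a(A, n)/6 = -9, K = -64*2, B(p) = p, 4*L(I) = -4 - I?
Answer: -192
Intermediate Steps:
L(I) = -1 - I/4 (L(I) = (-4 - I)/4 = -1 - I/4)
K = -128
a(A, n) = -96 (a(A, n) = -42 + 6*(-9) = -42 - 54 = -96)
a(3, B(-4)) + K*L(-7) = -96 - 128*(-1 - ¼*(-7)) = -96 - 128*(-1 + 7/4) = -96 - 128*¾ = -96 - 96 = -192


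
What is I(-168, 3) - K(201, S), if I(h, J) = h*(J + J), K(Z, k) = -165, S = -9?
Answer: -843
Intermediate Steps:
I(h, J) = 2*J*h (I(h, J) = h*(2*J) = 2*J*h)
I(-168, 3) - K(201, S) = 2*3*(-168) - 1*(-165) = -1008 + 165 = -843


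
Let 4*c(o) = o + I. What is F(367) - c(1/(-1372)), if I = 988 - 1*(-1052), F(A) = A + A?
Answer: 1229313/5488 ≈ 224.00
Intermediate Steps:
F(A) = 2*A
I = 2040 (I = 988 + 1052 = 2040)
c(o) = 510 + o/4 (c(o) = (o + 2040)/4 = (2040 + o)/4 = 510 + o/4)
F(367) - c(1/(-1372)) = 2*367 - (510 + (1/4)/(-1372)) = 734 - (510 + (1/4)*(-1/1372)) = 734 - (510 - 1/5488) = 734 - 1*2798879/5488 = 734 - 2798879/5488 = 1229313/5488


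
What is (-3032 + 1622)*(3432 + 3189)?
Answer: -9335610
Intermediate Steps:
(-3032 + 1622)*(3432 + 3189) = -1410*6621 = -9335610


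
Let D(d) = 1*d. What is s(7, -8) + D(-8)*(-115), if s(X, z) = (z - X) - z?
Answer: 913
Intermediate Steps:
s(X, z) = -X
D(d) = d
s(7, -8) + D(-8)*(-115) = -1*7 - 8*(-115) = -7 + 920 = 913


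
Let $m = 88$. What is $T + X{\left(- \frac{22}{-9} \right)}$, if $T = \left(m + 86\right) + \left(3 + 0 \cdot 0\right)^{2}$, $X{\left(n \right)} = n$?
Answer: $\frac{1669}{9} \approx 185.44$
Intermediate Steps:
$T = 183$ ($T = \left(88 + 86\right) + \left(3 + 0 \cdot 0\right)^{2} = 174 + \left(3 + 0\right)^{2} = 174 + 3^{2} = 174 + 9 = 183$)
$T + X{\left(- \frac{22}{-9} \right)} = 183 - \frac{22}{-9} = 183 - - \frac{22}{9} = 183 + \frac{22}{9} = \frac{1669}{9}$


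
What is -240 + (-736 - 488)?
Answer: -1464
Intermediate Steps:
-240 + (-736 - 488) = -240 - 1224 = -1464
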